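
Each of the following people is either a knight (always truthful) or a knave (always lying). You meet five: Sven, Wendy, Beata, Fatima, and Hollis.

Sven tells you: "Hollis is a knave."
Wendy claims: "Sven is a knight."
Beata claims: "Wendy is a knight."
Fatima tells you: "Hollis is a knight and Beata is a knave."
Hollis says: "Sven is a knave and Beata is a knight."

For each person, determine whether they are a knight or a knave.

Sven: knight, Wendy: knight, Beata: knight, Fatima: knave, Hollis: knave

Consider Sven. Suppose Sven is a knave.
Then no assignment of the remaining roles makes every statement match its speaker's type — contradiction.
So Sven is a knight.
With that fixed, Wendy's statement is true, so Wendy is a knight.
With that fixed, Beata's statement is true, so Beata is a knight.
With that fixed, Fatima's statement is false, so Fatima is a knave.
With that fixed, Hollis's statement is false, so Hollis is a knave.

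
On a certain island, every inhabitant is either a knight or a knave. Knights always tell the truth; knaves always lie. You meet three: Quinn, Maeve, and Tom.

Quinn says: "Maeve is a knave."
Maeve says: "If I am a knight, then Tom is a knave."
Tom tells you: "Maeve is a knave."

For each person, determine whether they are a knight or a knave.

Consider Quinn. Suppose Quinn is a knight.
Then no assignment of the remaining roles makes every statement match its speaker's type — contradiction.
So Quinn is a knave.
Consider Maeve. Suppose Maeve is a knave.
Then Quinn's statement comes out true, contradicting Quinn being a knave.
So Maeve is a knight.
With that fixed, Tom's statement is false, so Tom is a knave.

Quinn: knave, Maeve: knight, Tom: knave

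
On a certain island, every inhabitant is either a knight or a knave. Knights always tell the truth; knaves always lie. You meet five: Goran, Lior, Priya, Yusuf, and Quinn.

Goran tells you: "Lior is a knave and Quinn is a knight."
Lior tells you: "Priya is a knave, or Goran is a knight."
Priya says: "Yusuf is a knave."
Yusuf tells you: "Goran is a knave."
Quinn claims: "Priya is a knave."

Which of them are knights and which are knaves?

Goran: knave, Lior: knight, Priya: knave, Yusuf: knight, Quinn: knight

Consider Goran. Suppose Goran is a knight.
Then no assignment of the remaining roles makes every statement match its speaker's type — contradiction.
So Goran is a knave.
With that fixed, Yusuf's statement is true, so Yusuf is a knight.
With that fixed, Priya's statement is false, so Priya is a knave.
With that fixed, Quinn's statement is true, so Quinn is a knight.
With that fixed, Lior's statement is true, so Lior is a knight.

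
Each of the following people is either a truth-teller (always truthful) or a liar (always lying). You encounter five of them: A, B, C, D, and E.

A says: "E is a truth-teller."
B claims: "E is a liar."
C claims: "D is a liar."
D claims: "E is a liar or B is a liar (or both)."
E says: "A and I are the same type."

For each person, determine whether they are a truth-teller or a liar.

Consider A. Suppose A is a liar.
Then whichever role E has, E's statement has the wrong truth value — contradiction.
So A is a truth-teller.
Consider B. Suppose B is a truth-teller.
Then no assignment of the remaining roles makes every statement match its speaker's type — contradiction.
So B is a liar.
With that fixed, D's statement is true, so D is a truth-teller.
With that fixed, C's statement is false, so C is a liar.
Consider E. Suppose E is a liar.
Then A's statement comes out false, contradicting A being a truth-teller.
So E is a truth-teller.

A: truth-teller, B: liar, C: liar, D: truth-teller, E: truth-teller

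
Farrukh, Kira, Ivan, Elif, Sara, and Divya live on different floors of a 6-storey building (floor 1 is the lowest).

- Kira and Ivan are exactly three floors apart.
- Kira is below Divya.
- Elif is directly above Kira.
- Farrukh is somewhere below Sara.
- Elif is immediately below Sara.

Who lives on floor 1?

Farrukh

With clues 1–2, Divya is ruled out for floor 1.
With clues 1–3, Elif is ruled out for floor 1.
With clues 1–4, Sara is ruled out for floor 1.
With clues 1–5, Ivan and Kira are ruled out for floor 1.
So floor 1 is Farrukh.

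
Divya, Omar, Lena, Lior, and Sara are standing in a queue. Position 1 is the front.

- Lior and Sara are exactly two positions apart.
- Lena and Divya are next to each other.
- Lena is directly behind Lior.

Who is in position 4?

Lena

With clues 1–2, Lior and Sara are ruled out for position 4.
With clues 1–3, Divya and Omar are ruled out for position 4.
So position 4 is Lena.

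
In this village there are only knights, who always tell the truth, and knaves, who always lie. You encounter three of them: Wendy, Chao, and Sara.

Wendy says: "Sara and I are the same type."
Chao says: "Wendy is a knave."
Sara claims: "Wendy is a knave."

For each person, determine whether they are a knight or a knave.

Consider Wendy. Suppose Wendy is a knight.
Then no assignment of the remaining roles makes every statement match its speaker's type — contradiction.
So Wendy is a knave.
With that fixed, Chao's statement is true, so Chao is a knight.
With that fixed, Sara's statement is true, so Sara is a knight.

Wendy: knave, Chao: knight, Sara: knight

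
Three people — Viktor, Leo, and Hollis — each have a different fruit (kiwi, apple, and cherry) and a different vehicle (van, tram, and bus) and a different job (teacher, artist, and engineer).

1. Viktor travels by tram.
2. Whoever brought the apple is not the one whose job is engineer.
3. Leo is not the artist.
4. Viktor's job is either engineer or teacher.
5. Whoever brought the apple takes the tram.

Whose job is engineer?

With clues 1–4, Hollis is impossible for the one with job engineer.
With clues 1–5, Viktor is impossible for the one with job engineer.
That leaves Leo.

Leo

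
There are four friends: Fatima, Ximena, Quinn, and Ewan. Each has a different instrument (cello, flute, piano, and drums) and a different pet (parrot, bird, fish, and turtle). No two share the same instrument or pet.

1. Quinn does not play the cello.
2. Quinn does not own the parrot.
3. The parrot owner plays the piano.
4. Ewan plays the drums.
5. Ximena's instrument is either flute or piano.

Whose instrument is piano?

Ximena

With clues 1–3, Quinn is impossible for the one with instrument piano.
With clues 1–4, Ewan is impossible for the one with instrument piano.
With clues 1–5, Fatima is impossible for the one with instrument piano.
That leaves Ximena.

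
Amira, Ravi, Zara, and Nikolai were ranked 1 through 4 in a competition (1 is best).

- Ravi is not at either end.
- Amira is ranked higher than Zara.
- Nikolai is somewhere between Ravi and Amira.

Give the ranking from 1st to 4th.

From clue 1: Ravi is in {2,3}.
From clues 1–3: Amira → rank 1, Nikolai → rank 2, Ravi → rank 3, Zara → rank 4.

Amira, Nikolai, Ravi, Zara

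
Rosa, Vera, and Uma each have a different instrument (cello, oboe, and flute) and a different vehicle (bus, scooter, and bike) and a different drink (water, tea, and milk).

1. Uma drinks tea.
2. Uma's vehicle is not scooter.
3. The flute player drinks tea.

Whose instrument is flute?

Uma

With clues 1–3, Rosa and Vera are impossible for the one with instrument flute.
That leaves Uma.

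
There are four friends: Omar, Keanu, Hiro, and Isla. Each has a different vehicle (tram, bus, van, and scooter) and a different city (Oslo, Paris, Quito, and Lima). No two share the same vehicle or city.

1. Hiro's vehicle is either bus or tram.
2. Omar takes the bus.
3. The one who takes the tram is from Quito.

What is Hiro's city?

Quito

With clues 1–3, Lima, Oslo, and Paris are impossible for Hiro's city.
That leaves Quito.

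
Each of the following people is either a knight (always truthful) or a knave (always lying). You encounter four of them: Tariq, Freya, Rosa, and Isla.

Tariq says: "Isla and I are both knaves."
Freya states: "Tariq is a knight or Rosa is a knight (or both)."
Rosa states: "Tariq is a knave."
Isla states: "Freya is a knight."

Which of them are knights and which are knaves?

Consider Tariq. Suppose Tariq is a knight.
Then Tariq's own statement would have to be true, but it can't be — contradiction.
So Tariq is a knave.
With that fixed, Rosa's statement is true, so Rosa is a knight.
With that fixed, Freya's statement is true, so Freya is a knight.
With that fixed, Isla's statement is true, so Isla is a knight.

Tariq: knave, Freya: knight, Rosa: knight, Isla: knight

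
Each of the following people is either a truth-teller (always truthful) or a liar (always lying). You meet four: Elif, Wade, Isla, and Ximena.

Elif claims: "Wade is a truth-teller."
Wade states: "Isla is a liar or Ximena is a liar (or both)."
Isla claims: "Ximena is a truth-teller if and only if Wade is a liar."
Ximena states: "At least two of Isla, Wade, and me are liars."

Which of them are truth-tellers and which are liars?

Consider Elif. Suppose Elif is a liar.
Then no assignment of the remaining roles makes every statement match its speaker's type — contradiction.
So Elif is a truth-teller.
Consider Wade. Suppose Wade is a liar.
Then Elif's statement comes out false, contradicting Elif being a truth-teller.
So Wade is a truth-teller.
Consider Isla. Suppose Isla is a liar.
Then whichever role Ximena has, Ximena's statement has the wrong truth value — contradiction.
So Isla is a truth-teller.
With that fixed, Ximena's statement is false, so Ximena is a liar.

Elif: truth-teller, Wade: truth-teller, Isla: truth-teller, Ximena: liar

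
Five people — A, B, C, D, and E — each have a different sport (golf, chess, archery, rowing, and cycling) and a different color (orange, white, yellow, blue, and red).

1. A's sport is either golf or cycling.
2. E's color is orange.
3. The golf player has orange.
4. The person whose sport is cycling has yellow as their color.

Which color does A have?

With clues 1–2, orange is impossible for A's color.
With clues 1–4, blue, red, and white are impossible for A's color.
That leaves yellow.

yellow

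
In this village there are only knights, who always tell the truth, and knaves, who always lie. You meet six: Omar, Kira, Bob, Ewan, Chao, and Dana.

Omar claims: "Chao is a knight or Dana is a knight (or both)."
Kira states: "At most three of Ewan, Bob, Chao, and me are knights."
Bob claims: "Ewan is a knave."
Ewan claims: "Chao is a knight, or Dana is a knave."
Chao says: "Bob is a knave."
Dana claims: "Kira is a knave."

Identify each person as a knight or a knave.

Omar: knight, Kira: knight, Bob: knave, Ewan: knight, Chao: knight, Dana: knave

Consider Omar. Suppose Omar is a knave.
Then no assignment of the remaining roles makes every statement match its speaker's type — contradiction.
So Omar is a knight.
Consider Kira. Suppose Kira is a knave.
Then Kira's own statement would have to be false, but it can't be — contradiction.
So Kira is a knight.
With that fixed, Dana's statement is false, so Dana is a knave.
With that fixed, Ewan's statement is true, so Ewan is a knight.
With that fixed, Bob's statement is false, so Bob is a knave.
With that fixed, Chao's statement is true, so Chao is a knight.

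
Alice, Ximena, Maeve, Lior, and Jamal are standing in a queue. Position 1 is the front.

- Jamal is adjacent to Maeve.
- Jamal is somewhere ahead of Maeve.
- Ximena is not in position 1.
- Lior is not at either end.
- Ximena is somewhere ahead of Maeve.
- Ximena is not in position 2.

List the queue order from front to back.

From clues 1–2: Maeve is in {2,3,4,5}.
From clues 1–3: Ximena is in {2,3,4,5}.
From clues 1–4: Lior is in {2,3,4}.
From clues 1–5: Alice → position 1, Jamal → position 4, Maeve → position 5.
From clues 1–6: Lior → position 2, Ximena → position 3.

Alice, Lior, Ximena, Jamal, Maeve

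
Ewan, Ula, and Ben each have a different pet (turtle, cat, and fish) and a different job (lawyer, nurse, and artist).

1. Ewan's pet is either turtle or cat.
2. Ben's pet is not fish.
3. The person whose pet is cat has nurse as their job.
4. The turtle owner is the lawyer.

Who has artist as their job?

Ula

With clues 1–4, Ben and Ewan are impossible for the one with job artist.
That leaves Ula.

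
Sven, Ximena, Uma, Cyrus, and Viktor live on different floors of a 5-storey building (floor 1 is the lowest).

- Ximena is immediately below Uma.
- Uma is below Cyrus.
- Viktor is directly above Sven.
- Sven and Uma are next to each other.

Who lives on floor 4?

With clues 1–2, Ximena is ruled out for floor 4.
With clues 1–3, Cyrus is ruled out for floor 4.
With clues 1–4, Sven and Uma are ruled out for floor 4.
So floor 4 is Viktor.

Viktor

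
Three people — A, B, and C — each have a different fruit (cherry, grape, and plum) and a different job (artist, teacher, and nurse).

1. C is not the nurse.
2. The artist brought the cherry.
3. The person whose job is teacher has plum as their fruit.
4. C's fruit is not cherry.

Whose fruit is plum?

C

With clues 1–4, A and B are impossible for the one with fruit plum.
That leaves C.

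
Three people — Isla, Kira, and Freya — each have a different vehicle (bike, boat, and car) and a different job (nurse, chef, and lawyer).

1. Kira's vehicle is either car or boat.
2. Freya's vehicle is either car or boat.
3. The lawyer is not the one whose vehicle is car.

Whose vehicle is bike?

Isla

Clue 1 rules out Kira for the one with vehicle bike.
With clues 1–2, Freya is impossible for the one with vehicle bike.
That leaves Isla.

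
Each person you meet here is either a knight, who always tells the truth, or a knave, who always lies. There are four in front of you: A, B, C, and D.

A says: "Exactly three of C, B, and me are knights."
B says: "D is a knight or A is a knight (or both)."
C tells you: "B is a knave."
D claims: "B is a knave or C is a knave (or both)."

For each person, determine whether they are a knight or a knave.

A: knave, B: knight, C: knave, D: knight

Consider A. Suppose A is a knight.
Then no assignment of the remaining roles makes every statement match its speaker's type — contradiction.
So A is a knave.
Consider B. Suppose B is a knave.
Then no assignment of the remaining roles makes every statement match its speaker's type — contradiction.
So B is a knight.
With that fixed, C's statement is false, so C is a knave.
With that fixed, D's statement is true, so D is a knight.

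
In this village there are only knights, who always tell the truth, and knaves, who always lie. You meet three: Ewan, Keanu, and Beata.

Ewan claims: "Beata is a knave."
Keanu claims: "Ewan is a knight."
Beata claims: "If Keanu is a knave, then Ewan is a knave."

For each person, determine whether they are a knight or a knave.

Ewan: knave, Keanu: knave, Beata: knight

Consider Ewan. Suppose Ewan is a knight.
Then no assignment of the remaining roles makes every statement match its speaker's type — contradiction.
So Ewan is a knave.
With that fixed, Keanu's statement is false, so Keanu is a knave.
With that fixed, Beata's statement is true, so Beata is a knight.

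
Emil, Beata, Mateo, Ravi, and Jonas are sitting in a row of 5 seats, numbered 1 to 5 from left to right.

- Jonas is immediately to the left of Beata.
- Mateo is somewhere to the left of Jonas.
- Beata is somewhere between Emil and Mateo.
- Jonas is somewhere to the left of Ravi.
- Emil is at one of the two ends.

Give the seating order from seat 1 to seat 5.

Mateo, Jonas, Beata, Ravi, Emil

From clue 1: Beata is in {2,3,4,5}.
From clues 1–2: Beata is in {3,4,5}.
From clues 1–3: Emil is in {4,5}.
From clues 1–4: Mateo → seat 1, Jonas → seat 2, Beata → seat 3.
From clues 1–5: Ravi → seat 4, Emil → seat 5.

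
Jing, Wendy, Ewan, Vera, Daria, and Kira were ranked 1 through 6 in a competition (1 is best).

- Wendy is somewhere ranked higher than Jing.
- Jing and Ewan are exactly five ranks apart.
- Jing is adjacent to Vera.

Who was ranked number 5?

With clues 1–2, Ewan and Jing are ruled out for rank 5.
With clues 1–3, Daria, Kira, and Wendy are ruled out for rank 5.
So rank 5 is Vera.

Vera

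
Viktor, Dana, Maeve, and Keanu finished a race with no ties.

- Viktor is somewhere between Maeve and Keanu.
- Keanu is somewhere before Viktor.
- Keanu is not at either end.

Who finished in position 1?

Dana

With clue 1, Viktor is ruled out for place 1.
With clues 1–2, Maeve is ruled out for place 1.
With clues 1–3, Keanu is ruled out for place 1.
So place 1 is Dana.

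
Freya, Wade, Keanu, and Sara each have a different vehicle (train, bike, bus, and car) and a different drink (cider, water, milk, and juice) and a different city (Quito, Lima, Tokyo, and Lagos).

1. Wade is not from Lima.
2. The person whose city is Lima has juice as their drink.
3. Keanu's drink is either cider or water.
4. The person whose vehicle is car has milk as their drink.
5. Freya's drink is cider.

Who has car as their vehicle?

With clues 1–4, Keanu is impossible for the one with vehicle car.
With clues 1–5, Freya and Sara are impossible for the one with vehicle car.
That leaves Wade.

Wade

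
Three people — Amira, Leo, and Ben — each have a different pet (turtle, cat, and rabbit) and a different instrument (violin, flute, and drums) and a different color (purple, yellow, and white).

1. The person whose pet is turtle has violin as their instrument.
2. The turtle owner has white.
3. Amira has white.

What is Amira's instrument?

violin

With clues 1–3, drums and flute are impossible for Amira's instrument.
That leaves violin.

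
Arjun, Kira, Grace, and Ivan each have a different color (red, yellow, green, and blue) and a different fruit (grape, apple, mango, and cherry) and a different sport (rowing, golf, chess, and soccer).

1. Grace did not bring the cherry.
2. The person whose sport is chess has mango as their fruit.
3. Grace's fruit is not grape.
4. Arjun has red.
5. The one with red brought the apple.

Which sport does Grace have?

chess

With clues 1–5, golf, rowing, and soccer are impossible for Grace's sport.
That leaves chess.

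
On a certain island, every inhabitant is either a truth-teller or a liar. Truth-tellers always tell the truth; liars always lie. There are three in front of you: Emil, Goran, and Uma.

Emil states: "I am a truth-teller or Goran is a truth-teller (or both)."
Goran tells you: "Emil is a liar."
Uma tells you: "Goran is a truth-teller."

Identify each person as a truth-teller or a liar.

Emil: truth-teller, Goran: liar, Uma: liar

Consider Emil. Suppose Emil is a liar.
Then no assignment of the remaining roles makes every statement match its speaker's type — contradiction.
So Emil is a truth-teller.
With that fixed, Goran's statement is false, so Goran is a liar.
With that fixed, Uma's statement is false, so Uma is a liar.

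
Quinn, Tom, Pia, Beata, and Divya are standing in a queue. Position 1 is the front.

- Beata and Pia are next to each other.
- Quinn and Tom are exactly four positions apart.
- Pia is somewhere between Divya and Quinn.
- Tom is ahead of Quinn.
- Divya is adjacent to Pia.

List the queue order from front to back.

Tom, Divya, Pia, Beata, Quinn

From clues 1–2: Quinn is in {1,5}.
From clues 1–4: Tom → position 1, Divya → position 2, Quinn → position 5.
From clues 1–5: Pia → position 3, Beata → position 4.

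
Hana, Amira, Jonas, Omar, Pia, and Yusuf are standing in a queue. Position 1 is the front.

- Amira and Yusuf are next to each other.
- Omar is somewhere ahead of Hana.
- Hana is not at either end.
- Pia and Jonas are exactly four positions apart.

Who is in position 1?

With clues 1–2, Hana is ruled out for position 1.
With clues 1–4, Amira, Jonas, Pia, and Yusuf are ruled out for position 1.
So position 1 is Omar.

Omar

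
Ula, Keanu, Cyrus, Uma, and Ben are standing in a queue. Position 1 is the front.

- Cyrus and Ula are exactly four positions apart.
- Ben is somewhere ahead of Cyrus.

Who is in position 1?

With clue 1, Ben, Keanu, and Uma are ruled out for position 1.
With clues 1–2, Cyrus is ruled out for position 1.
So position 1 is Ula.

Ula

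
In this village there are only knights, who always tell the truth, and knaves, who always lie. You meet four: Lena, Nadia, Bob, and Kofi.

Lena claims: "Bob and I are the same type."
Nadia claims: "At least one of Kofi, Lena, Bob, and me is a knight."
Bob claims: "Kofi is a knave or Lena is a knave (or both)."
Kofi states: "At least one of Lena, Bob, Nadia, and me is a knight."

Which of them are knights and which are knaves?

Lena: knave, Nadia: knight, Bob: knight, Kofi: knight

Consider Lena. Suppose Lena is a knight.
Then no assignment of the remaining roles makes every statement match its speaker's type — contradiction.
So Lena is a knave.
With that fixed, Bob's statement is true, so Bob is a knight.
With that fixed, Kofi's statement is true, so Kofi is a knight.
With that fixed, Nadia's statement is true, so Nadia is a knight.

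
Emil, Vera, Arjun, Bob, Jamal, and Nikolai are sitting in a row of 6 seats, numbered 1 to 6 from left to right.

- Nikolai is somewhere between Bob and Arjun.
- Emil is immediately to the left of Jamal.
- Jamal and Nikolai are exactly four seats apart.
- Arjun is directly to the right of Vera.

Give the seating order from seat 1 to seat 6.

Bob, Nikolai, Vera, Arjun, Emil, Jamal

From clue 1: Nikolai is in {2,3,4,5}.
From clues 1–3: Nikolai → seat 2, Emil → seat 5, Jamal → seat 6.
From clues 1–4: Bob → seat 1, Vera → seat 3, Arjun → seat 4.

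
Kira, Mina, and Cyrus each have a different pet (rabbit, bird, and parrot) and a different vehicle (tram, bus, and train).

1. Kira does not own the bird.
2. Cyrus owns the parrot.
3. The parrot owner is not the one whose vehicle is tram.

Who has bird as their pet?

Mina

Clue 1 rules out Kira for the one with pet bird.
With clues 1–2, Cyrus is impossible for the one with pet bird.
That leaves Mina.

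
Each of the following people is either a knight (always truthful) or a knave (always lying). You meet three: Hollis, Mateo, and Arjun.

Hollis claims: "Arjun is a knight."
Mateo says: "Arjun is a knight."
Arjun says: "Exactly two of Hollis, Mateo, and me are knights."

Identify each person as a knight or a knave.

Hollis: knave, Mateo: knave, Arjun: knave

Consider Hollis. Suppose Hollis is a knight.
Then no assignment of the remaining roles makes every statement match its speaker's type — contradiction.
So Hollis is a knave.
Consider Mateo. Suppose Mateo is a knight.
Then no assignment of the remaining roles makes every statement match its speaker's type — contradiction.
So Mateo is a knave.
With that fixed, Arjun's statement is false, so Arjun is a knave.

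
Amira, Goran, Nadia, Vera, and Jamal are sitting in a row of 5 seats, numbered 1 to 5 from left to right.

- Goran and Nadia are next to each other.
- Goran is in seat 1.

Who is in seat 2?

With clues 1–2, Amira, Goran, Jamal, and Vera are ruled out for seat 2.
So seat 2 is Nadia.

Nadia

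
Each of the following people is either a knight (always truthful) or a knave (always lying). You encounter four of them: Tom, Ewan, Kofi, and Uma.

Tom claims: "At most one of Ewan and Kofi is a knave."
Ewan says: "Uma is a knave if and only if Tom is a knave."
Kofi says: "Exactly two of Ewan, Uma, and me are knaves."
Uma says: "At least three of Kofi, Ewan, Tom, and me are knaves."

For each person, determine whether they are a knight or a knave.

Tom: knight, Ewan: knave, Kofi: knight, Uma: knave

Consider Tom. Suppose Tom is a knave.
Then no assignment of the remaining roles makes every statement match its speaker's type — contradiction.
So Tom is a knight.
Consider Ewan. Suppose Ewan is a knight.
Then no assignment of the remaining roles makes every statement match its speaker's type — contradiction.
So Ewan is a knave.
Consider Kofi. Suppose Kofi is a knave.
Then Tom's statement comes out false, contradicting Tom being a knight.
So Kofi is a knight.
With that fixed, Uma's statement is false, so Uma is a knave.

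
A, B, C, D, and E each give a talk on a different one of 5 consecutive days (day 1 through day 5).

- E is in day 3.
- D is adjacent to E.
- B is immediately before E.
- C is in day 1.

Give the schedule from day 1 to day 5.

C, B, E, D, A

From clue 1: E → day 3.
From clues 1–2: D is in {2,4}.
From clues 1–3: B → day 2, D → day 4.
From clues 1–4: C → day 1, A → day 5.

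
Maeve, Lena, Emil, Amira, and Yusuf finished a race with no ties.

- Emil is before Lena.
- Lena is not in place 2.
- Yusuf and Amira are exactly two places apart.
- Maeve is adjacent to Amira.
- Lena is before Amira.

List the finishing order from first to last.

From clue 1: Lena is in {2,3,4,5}.
From clues 1–2: Lena is in {3,4,5}.
From clues 1–5: Emil → place 1, Yusuf → place 2, Lena → place 3, Amira → place 4, Maeve → place 5.

Emil, Yusuf, Lena, Amira, Maeve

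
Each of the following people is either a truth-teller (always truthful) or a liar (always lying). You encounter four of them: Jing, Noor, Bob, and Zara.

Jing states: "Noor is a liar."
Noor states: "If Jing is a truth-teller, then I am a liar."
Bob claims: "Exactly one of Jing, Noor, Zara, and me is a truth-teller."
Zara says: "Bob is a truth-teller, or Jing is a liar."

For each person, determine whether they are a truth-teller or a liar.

Consider Jing. Suppose Jing is a truth-teller.
Then whichever role Noor has, Noor's statement has the wrong truth value — contradiction.
So Jing is a liar.
With that fixed, Noor's statement is true, so Noor is a truth-teller.
With that fixed, Zara's statement is true, so Zara is a truth-teller.
With that fixed, Bob's statement is false, so Bob is a liar.

Jing: liar, Noor: truth-teller, Bob: liar, Zara: truth-teller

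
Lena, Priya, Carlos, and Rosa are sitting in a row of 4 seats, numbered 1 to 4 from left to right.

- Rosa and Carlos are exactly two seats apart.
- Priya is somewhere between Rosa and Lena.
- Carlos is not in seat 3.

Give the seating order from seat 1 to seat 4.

From clues 1–2: Lena is in {1,4}.
From clues 1–3: Lena → seat 1, Carlos → seat 2, Priya → seat 3, Rosa → seat 4.

Lena, Carlos, Priya, Rosa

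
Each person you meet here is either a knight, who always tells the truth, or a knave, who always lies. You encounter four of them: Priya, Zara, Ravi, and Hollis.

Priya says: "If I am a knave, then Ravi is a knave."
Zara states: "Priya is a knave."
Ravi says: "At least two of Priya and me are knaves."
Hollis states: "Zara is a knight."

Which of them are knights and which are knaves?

Consider Priya. Suppose Priya is a knave.
Then whichever role Ravi has, Ravi's statement has the wrong truth value — contradiction.
So Priya is a knight.
With that fixed, Zara's statement is false, so Zara is a knave.
With that fixed, Ravi's statement is false, so Ravi is a knave.
With that fixed, Hollis's statement is false, so Hollis is a knave.

Priya: knight, Zara: knave, Ravi: knave, Hollis: knave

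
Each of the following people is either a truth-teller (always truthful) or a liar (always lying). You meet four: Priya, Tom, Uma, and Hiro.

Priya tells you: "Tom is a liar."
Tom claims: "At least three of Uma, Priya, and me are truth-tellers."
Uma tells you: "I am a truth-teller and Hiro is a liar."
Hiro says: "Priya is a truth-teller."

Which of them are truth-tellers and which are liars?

Consider Priya. Suppose Priya is a liar.
Then no assignment of the remaining roles makes every statement match its speaker's type — contradiction.
So Priya is a truth-teller.
With that fixed, Hiro's statement is true, so Hiro is a truth-teller.
With that fixed, Uma's statement is false, so Uma is a liar.
With that fixed, Tom's statement is false, so Tom is a liar.

Priya: truth-teller, Tom: liar, Uma: liar, Hiro: truth-teller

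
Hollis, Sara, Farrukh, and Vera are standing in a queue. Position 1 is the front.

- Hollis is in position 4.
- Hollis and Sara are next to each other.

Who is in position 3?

With clue 1, Hollis is ruled out for position 3.
With clues 1–2, Farrukh and Vera are ruled out for position 3.
So position 3 is Sara.

Sara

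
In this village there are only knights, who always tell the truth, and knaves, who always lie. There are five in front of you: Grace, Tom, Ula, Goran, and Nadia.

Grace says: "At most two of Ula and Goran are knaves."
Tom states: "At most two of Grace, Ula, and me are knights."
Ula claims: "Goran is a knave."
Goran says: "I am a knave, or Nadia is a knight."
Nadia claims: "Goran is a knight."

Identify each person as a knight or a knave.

Regardless of anyone's role, Grace's statement is true, so Grace is a knight.
Consider Tom. Suppose Tom is a knave.
Then Tom's own statement would have to be false, but it can't be — contradiction.
So Tom is a knight.
Consider Ula. Suppose Ula is a knight.
Then Tom's statement comes out false, contradicting Tom being a knight.
So Ula is a knave.
Consider Goran. Suppose Goran is a knave.
Then Ula's statement comes out true, contradicting Ula being a knave.
So Goran is a knight.
With that fixed, Nadia's statement is true, so Nadia is a knight.

Grace: knight, Tom: knight, Ula: knave, Goran: knight, Nadia: knight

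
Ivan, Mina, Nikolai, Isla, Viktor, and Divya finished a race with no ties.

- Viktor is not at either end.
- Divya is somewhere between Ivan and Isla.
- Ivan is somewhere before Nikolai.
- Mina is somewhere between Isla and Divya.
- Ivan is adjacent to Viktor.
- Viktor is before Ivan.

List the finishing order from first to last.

From clue 1: Viktor is in {2,3,4,5}.
From clues 1–4: Ivan is in {1,4,5}.
From clues 1–5: Divya is in {3,4}.
From clues 1–6: Isla → place 1, Mina → place 2, Divya → place 3, Viktor → place 4, Ivan → place 5, Nikolai → place 6.

Isla, Mina, Divya, Viktor, Ivan, Nikolai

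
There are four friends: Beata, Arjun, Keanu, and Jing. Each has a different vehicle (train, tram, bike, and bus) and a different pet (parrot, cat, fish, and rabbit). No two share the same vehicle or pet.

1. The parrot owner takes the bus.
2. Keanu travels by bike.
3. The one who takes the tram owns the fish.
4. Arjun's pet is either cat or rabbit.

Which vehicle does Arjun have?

train

With clues 1–2, bike is impossible for Arjun's vehicle.
With clues 1–4, bus and tram are impossible for Arjun's vehicle.
That leaves train.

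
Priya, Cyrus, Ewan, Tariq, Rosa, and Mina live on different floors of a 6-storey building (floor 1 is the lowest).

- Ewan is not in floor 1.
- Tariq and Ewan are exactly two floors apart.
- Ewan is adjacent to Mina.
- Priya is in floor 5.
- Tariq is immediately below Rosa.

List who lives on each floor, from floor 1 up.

Tariq, Rosa, Ewan, Mina, Priya, Cyrus

From clue 1: Ewan is in {2,3,4,5,6}.
From clues 1–4: Priya → floor 5.
From clues 1–5: Tariq → floor 1, Rosa → floor 2, Ewan → floor 3, Mina → floor 4, Cyrus → floor 6.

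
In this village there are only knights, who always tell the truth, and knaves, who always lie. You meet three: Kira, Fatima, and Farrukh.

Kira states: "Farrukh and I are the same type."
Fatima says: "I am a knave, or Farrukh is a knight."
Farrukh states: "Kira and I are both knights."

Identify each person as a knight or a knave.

Kira: knight, Fatima: knight, Farrukh: knight

Consider Kira. Suppose Kira is a knave.
Then no assignment of the remaining roles makes every statement match its speaker's type — contradiction.
So Kira is a knight.
Consider Fatima. Suppose Fatima is a knave.
Then Fatima's own statement would have to be false, but it can't be — contradiction.
So Fatima is a knight.
Consider Farrukh. Suppose Farrukh is a knave.
Then Kira's statement comes out false, contradicting Kira being a knight.
So Farrukh is a knight.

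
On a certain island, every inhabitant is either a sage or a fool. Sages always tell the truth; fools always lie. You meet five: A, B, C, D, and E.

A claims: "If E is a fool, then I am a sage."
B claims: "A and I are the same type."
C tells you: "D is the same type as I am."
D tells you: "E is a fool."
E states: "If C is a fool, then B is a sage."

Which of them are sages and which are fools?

Consider A. Suppose A is a fool.
Then whichever role B has, B's statement has the wrong truth value — contradiction.
So A is a sage.
Consider B. Suppose B is a sage.
Then no assignment of the remaining roles makes every statement match its speaker's type — contradiction.
So B is a fool.
Consider C. Suppose C is a sage.
Then no assignment of the remaining roles makes every statement match its speaker's type — contradiction.
So C is a fool.
With that fixed, E's statement is false, so E is a fool.
With that fixed, D's statement is true, so D is a sage.

A: sage, B: fool, C: fool, D: sage, E: fool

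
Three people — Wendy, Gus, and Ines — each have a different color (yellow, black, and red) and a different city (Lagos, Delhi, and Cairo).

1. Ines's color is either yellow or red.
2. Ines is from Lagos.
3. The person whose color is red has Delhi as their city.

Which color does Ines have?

Clue 1 rules out black for Ines's color.
With clues 1–3, red is impossible for Ines's color.
That leaves yellow.

yellow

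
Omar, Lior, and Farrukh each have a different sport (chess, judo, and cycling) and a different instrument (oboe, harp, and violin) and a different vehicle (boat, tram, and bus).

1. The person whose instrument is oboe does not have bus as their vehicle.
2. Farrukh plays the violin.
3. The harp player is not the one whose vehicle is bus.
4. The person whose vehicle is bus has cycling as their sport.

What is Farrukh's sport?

cycling

With clues 1–4, chess and judo are impossible for Farrukh's sport.
That leaves cycling.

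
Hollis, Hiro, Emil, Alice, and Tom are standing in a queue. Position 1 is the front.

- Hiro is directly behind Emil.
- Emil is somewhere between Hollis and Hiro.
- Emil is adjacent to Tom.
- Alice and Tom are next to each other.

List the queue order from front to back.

From clue 1: Hiro is in {2,3,4,5}.
From clues 1–2: Hollis is in {1,2,3}.
From clues 1–3: Hollis is in {1,2}.
From clues 1–4: Hollis → position 1, Alice → position 2, Tom → position 3, Emil → position 4, Hiro → position 5.

Hollis, Alice, Tom, Emil, Hiro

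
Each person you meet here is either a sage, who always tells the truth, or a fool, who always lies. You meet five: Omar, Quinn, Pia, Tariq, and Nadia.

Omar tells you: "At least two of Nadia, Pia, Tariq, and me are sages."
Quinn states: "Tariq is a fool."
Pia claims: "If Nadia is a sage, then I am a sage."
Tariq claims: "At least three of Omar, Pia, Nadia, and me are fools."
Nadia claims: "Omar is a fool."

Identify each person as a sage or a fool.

Omar: sage, Quinn: sage, Pia: sage, Tariq: fool, Nadia: fool

Consider Omar. Suppose Omar is a fool.
Then no assignment of the remaining roles makes every statement match its speaker's type — contradiction.
So Omar is a sage.
With that fixed, Nadia's statement is false, so Nadia is a fool.
With that fixed, Pia's statement is true, so Pia is a sage.
With that fixed, Tariq's statement is false, so Tariq is a fool.
With that fixed, Quinn's statement is true, so Quinn is a sage.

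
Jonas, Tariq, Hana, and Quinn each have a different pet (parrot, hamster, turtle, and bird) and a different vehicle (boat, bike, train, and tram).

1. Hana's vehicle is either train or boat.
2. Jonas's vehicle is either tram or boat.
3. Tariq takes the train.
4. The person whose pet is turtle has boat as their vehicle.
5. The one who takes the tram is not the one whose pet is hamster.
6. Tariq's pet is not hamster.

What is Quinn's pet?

With clues 1–4, turtle is impossible for Quinn's pet.
With clues 1–6, bird and parrot are impossible for Quinn's pet.
That leaves hamster.

hamster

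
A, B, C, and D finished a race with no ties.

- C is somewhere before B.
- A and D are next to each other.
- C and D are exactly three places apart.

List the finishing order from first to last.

From clue 1: B is in {2,3,4}.
From clues 1–2: B is in {2,4}.
From clues 1–3: C → place 1, B → place 2, A → place 3, D → place 4.

C, B, A, D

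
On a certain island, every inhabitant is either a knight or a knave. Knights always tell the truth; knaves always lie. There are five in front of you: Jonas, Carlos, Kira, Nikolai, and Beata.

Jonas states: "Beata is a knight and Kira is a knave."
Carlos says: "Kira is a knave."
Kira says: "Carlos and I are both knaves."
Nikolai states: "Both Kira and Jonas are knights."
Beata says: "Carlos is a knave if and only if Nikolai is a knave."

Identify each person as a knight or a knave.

Consider Jonas. Suppose Jonas is a knight.
Then no assignment of the remaining roles makes every statement match its speaker's type — contradiction.
So Jonas is a knave.
With that fixed, Nikolai's statement is false, so Nikolai is a knave.
Consider Carlos. Suppose Carlos is a knave.
Then whichever role Kira has, Kira's statement has the wrong truth value — contradiction.
So Carlos is a knight.
With that fixed, Kira's statement is false, so Kira is a knave.
With that fixed, Beata's statement is false, so Beata is a knave.

Jonas: knave, Carlos: knight, Kira: knave, Nikolai: knave, Beata: knave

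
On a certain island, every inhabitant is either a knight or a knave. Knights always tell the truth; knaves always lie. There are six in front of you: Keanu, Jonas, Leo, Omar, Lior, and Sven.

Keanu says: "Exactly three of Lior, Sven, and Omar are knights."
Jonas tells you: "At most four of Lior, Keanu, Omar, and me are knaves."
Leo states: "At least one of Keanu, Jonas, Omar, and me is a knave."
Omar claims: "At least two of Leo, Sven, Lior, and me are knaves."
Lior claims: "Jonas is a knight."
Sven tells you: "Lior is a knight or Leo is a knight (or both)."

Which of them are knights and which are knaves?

Keanu: knave, Jonas: knight, Leo: knight, Omar: knave, Lior: knight, Sven: knight

Regardless of anyone's role, Jonas's statement is true, so Jonas is a knight.
With that fixed, Lior's statement is true, so Lior is a knight.
With that fixed, Sven's statement is true, so Sven is a knight.
Consider Keanu. Suppose Keanu is a knight.
Then no assignment of the remaining roles makes every statement match its speaker's type — contradiction.
So Keanu is a knave.
With that fixed, Leo's statement is true, so Leo is a knight.
With that fixed, Omar's statement is false, so Omar is a knave.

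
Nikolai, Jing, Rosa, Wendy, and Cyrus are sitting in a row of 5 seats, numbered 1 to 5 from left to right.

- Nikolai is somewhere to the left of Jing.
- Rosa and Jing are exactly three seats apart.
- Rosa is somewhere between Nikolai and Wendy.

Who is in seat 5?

Jing

With clue 1, Nikolai is ruled out for seat 5.
With clues 1–3, Cyrus, Rosa, and Wendy are ruled out for seat 5.
So seat 5 is Jing.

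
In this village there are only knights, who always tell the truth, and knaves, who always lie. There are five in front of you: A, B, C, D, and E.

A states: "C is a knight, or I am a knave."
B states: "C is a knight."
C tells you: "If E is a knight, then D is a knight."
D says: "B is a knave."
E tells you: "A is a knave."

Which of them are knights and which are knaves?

A: knight, B: knight, C: knight, D: knave, E: knave

Consider A. Suppose A is a knave.
Then A's own statement would have to be false, but it can't be — contradiction.
So A is a knight.
With that fixed, E's statement is false, so E is a knave.
With that fixed, C's statement is true, so C is a knight.
With that fixed, B's statement is true, so B is a knight.
With that fixed, D's statement is false, so D is a knave.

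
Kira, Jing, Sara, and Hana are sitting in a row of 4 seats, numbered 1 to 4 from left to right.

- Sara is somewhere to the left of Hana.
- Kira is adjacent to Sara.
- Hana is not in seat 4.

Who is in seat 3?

Hana

With clues 1–3, Jing, Kira, and Sara are ruled out for seat 3.
So seat 3 is Hana.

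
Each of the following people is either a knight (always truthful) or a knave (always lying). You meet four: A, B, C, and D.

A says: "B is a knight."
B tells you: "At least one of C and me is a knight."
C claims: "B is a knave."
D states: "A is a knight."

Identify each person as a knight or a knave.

A: knight, B: knight, C: knave, D: knight

Consider A. Suppose A is a knave.
Then no assignment of the remaining roles makes every statement match its speaker's type — contradiction.
So A is a knight.
With that fixed, D's statement is true, so D is a knight.
Consider B. Suppose B is a knave.
Then A's statement comes out false, contradicting A being a knight.
So B is a knight.
With that fixed, C's statement is false, so C is a knave.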